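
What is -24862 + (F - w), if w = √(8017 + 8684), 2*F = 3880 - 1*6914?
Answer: -26379 - √16701 ≈ -26508.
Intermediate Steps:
F = -1517 (F = (3880 - 1*6914)/2 = (3880 - 6914)/2 = (½)*(-3034) = -1517)
w = √16701 ≈ 129.23
-24862 + (F - w) = -24862 + (-1517 - √16701) = -26379 - √16701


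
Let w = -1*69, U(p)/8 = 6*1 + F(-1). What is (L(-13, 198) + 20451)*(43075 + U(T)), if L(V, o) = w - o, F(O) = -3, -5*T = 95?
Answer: 869910216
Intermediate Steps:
T = -19 (T = -⅕*95 = -19)
U(p) = 24 (U(p) = 8*(6*1 - 3) = 8*(6 - 3) = 8*3 = 24)
w = -69
L(V, o) = -69 - o
(L(-13, 198) + 20451)*(43075 + U(T)) = ((-69 - 1*198) + 20451)*(43075 + 24) = ((-69 - 198) + 20451)*43099 = (-267 + 20451)*43099 = 20184*43099 = 869910216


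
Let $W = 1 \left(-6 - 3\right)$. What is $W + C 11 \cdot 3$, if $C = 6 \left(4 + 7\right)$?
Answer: $2169$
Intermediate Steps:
$C = 66$ ($C = 6 \cdot 11 = 66$)
$W = -9$ ($W = 1 \left(-9\right) = -9$)
$W + C 11 \cdot 3 = -9 + 66 \cdot 11 \cdot 3 = -9 + 66 \cdot 33 = -9 + 2178 = 2169$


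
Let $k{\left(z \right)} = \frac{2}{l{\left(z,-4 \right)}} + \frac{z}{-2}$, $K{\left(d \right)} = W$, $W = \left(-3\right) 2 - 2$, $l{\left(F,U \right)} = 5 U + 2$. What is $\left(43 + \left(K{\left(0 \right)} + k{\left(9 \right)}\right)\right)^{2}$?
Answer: $\frac{299209}{324} \approx 923.48$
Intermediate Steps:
$l{\left(F,U \right)} = 2 + 5 U$
$W = -8$ ($W = -6 - 2 = -8$)
$K{\left(d \right)} = -8$
$k{\left(z \right)} = - \frac{1}{9} - \frac{z}{2}$ ($k{\left(z \right)} = \frac{2}{2 + 5 \left(-4\right)} + \frac{z}{-2} = \frac{2}{2 - 20} + z \left(- \frac{1}{2}\right) = \frac{2}{-18} - \frac{z}{2} = 2 \left(- \frac{1}{18}\right) - \frac{z}{2} = - \frac{1}{9} - \frac{z}{2}$)
$\left(43 + \left(K{\left(0 \right)} + k{\left(9 \right)}\right)\right)^{2} = \left(43 - \frac{227}{18}\right)^{2} = \left(\frac{547}{18}\right)^{2} = \frac{299209}{324}$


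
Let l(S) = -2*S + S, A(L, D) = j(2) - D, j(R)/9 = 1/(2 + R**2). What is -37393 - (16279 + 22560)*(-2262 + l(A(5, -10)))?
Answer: 176526147/2 ≈ 8.8263e+7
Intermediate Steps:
j(R) = 9/(2 + R**2)
A(L, D) = 3/2 - D (A(L, D) = 9/(2 + 2**2) - D = 9/(2 + 4) - D = 9/6 - D = 9*(1/6) - D = 3/2 - D)
l(S) = -S
-37393 - (16279 + 22560)*(-2262 + l(A(5, -10))) = -37393 - (16279 + 22560)*(-2262 - (3/2 - 1*(-10))) = -37393 - 38839*(-2262 - (3/2 + 10)) = -37393 - 38839*(-2262 - 1*23/2) = -37393 - 38839*(-2262 - 23/2) = -37393 - 38839*(-4547)/2 = -37393 - 1*(-176600933/2) = -37393 + 176600933/2 = 176526147/2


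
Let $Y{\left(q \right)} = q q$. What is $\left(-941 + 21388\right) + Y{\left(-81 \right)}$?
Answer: $27008$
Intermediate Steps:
$Y{\left(q \right)} = q^{2}$
$\left(-941 + 21388\right) + Y{\left(-81 \right)} = \left(-941 + 21388\right) + \left(-81\right)^{2} = 20447 + 6561 = 27008$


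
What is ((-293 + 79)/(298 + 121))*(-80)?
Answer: 17120/419 ≈ 40.859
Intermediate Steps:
((-293 + 79)/(298 + 121))*(-80) = -214/419*(-80) = 17120/419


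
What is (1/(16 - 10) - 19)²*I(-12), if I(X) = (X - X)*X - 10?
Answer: -63845/18 ≈ -3546.9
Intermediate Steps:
I(X) = -10 (I(X) = 0*X - 10 = 0 - 10 = -10)
(1/(16 - 10) - 19)²*I(-12) = (1/(16 - 10) - 19)²*(-10) = (1/6 - 19)²*(-10) = (⅙ - 19)²*(-10) = (-113/6)²*(-10) = (12769/36)*(-10) = -63845/18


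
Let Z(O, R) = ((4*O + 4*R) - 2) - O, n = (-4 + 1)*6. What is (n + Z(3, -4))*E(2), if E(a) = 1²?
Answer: -27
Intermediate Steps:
n = -18 (n = -3*6 = -18)
E(a) = 1
Z(O, R) = -2 + 3*O + 4*R (Z(O, R) = (-2 + 4*O + 4*R) - O = -2 + 3*O + 4*R)
(n + Z(3, -4))*E(2) = (-18 + (-2 + 3*3 + 4*(-4)))*1 = (-18 + (-2 + 9 - 16))*1 = (-18 - 9)*1 = -27*1 = -27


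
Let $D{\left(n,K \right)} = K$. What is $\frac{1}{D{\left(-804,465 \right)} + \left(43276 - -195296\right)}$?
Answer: $\frac{1}{239037} \approx 4.1835 \cdot 10^{-6}$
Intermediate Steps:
$\frac{1}{D{\left(-804,465 \right)} + \left(43276 - -195296\right)} = \frac{1}{465 + \left(43276 - -195296\right)} = \frac{1}{465 + \left(43276 + 195296\right)} = \frac{1}{465 + 238572} = \frac{1}{239037}$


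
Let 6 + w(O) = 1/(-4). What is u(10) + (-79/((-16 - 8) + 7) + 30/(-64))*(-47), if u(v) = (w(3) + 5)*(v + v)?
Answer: -120431/544 ≈ -221.38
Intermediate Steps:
w(O) = -25/4 (w(O) = -6 + 1/(-4) = -6 - ¼ = -25/4)
u(v) = -5*v/2 (u(v) = (-25/4 + 5)*(v + v) = -5*v/2)
u(10) + (-79/((-16 - 8) + 7) + 30/(-64))*(-47) = -5/2*10 + (-79/((-16 - 8) + 7) + 30/(-64))*(-47) = -25 + (-79/(-24 + 7) + 30*(-1/64))*(-47) = -25 + (-79/(-17) - 15/32)*(-47) = -25 + (-79*(-1/17) - 15/32)*(-47) = -25 + (79/17 - 15/32)*(-47) = -25 + (2273/544)*(-47) = -25 - 106831/544 = -120431/544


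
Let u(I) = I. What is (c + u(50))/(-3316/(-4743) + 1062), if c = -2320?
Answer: -5383305/2520191 ≈ -2.1361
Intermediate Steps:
(c + u(50))/(-3316/(-4743) + 1062) = (-2320 + 50)/(-3316/(-4743) + 1062) = -2270/(-3316*(-1/4743) + 1062) = -2270/(3316/4743 + 1062) = -2270/5040382/4743 = -2270*4743/5040382 = -5383305/2520191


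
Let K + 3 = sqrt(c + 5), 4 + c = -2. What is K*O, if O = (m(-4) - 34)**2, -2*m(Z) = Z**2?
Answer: -5292 + 1764*I ≈ -5292.0 + 1764.0*I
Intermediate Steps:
c = -6 (c = -4 - 2 = -6)
m(Z) = -Z**2/2
K = -3 + I (K = -3 + sqrt(-6 + 5) = -3 + sqrt(-1) = -3 + I ≈ -3.0 + 1.0*I)
O = 1764 (O = (-1/2*(-4)**2 - 34)**2 = (-1/2*16 - 34)**2 = (-8 - 34)**2 = (-42)**2 = 1764)
K*O = (-3 + I)*1764 = -5292 + 1764*I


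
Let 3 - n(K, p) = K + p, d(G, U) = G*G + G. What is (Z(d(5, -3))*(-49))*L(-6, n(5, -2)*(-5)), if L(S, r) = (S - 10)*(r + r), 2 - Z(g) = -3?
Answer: 0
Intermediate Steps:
d(G, U) = G + G² (d(G, U) = G² + G = G + G²)
Z(g) = 5 (Z(g) = 2 - 1*(-3) = 2 + 3 = 5)
n(K, p) = 3 - K - p (n(K, p) = 3 - (K + p) = 3 + (-K - p) = 3 - K - p)
L(S, r) = 2*r*(-10 + S) (L(S, r) = (-10 + S)*(2*r) = 2*r*(-10 + S))
(Z(d(5, -3))*(-49))*L(-6, n(5, -2)*(-5)) = (5*(-49))*(2*((3 - 1*5 - 1*(-2))*(-5))*(-10 - 6)) = -490*(3 - 5 + 2)*(-5)*(-16) = -490*0*(-5)*(-16) = -490*0*(-16) = -245*0 = 0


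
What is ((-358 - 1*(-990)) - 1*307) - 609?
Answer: -284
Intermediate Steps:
((-358 - 1*(-990)) - 1*307) - 609 = ((-358 + 990) - 307) - 609 = (632 - 307) - 609 = 325 - 609 = -284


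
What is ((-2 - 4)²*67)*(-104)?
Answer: -250848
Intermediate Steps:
((-2 - 4)²*67)*(-104) = ((-6)²*67)*(-104) = (36*67)*(-104) = 2412*(-104) = -250848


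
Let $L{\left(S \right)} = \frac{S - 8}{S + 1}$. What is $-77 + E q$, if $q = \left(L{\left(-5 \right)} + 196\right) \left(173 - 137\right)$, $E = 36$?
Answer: $258151$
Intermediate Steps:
$L{\left(S \right)} = \frac{-8 + S}{1 + S}$
$q = 7173$ ($q = \left(\frac{-8 - 5}{1 - 5} + 196\right) \left(173 - 137\right) = \left(\frac{1}{-4} \left(-13\right) + 196\right) 36 = \left(\left(- \frac{1}{4}\right) \left(-13\right) + 196\right) 36 = \left(\frac{13}{4} + 196\right) 36 = \frac{797}{4} \cdot 36 = 7173$)
$-77 + E q = -77 + 36 \cdot 7173 = -77 + 258228 = 258151$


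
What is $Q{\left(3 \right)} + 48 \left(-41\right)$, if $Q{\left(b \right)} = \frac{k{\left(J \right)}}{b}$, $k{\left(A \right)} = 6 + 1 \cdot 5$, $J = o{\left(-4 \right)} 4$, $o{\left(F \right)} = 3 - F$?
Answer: $- \frac{5893}{3} \approx -1964.3$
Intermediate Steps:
$J = 28$ ($J = \left(3 - -4\right) 4 = \left(3 + 4\right) 4 = 7 \cdot 4 = 28$)
$k{\left(A \right)} = 11$ ($k{\left(A \right)} = 6 + 5 = 11$)
$Q{\left(b \right)} = \frac{11}{b}$
$Q{\left(3 \right)} + 48 \left(-41\right) = \frac{11}{3} + 48 \left(-41\right) = 11 \cdot \frac{1}{3} - 1968 = \frac{11}{3} - 1968 = - \frac{5893}{3}$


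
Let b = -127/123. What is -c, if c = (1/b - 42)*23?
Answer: 125511/127 ≈ 988.28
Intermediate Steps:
b = -127/123 (b = -127*1/123 = -127/123 ≈ -1.0325)
c = -125511/127 (c = (1/(-127/123) - 42)*23 = (-123/127 - 42)*23 = -5457/127*23 = -125511/127 ≈ -988.28)
-c = -1*(-125511/127) = 125511/127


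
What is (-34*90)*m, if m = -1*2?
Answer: 6120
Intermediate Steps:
m = -2
(-34*90)*m = -34*90*(-2) = -3060*(-2) = 6120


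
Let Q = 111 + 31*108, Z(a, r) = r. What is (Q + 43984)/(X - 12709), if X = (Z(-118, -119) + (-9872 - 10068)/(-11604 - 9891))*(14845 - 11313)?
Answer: -203957457/1847454467 ≈ -0.11040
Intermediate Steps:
Q = 3459 (Q = 111 + 3348 = 3459)
X = -1792818476/4299 (X = (-119 + (-9872 - 10068)/(-11604 - 9891))*(14845 - 11313) = (-119 - 19940/(-21495))*3532 = (-119 - 19940*(-1/21495))*3532 = (-119 + 3988/4299)*3532 = -507593/4299*3532 = -1792818476/4299 ≈ -4.1703e+5)
(Q + 43984)/(X - 12709) = (3459 + 43984)/(-1792818476/4299 - 12709) = 47443/(-1847454467/4299) = 47443*(-4299/1847454467) = -203957457/1847454467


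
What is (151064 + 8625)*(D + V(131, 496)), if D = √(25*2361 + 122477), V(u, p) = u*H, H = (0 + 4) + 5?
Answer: 188273331 + 159689*√181502 ≈ 2.5631e+8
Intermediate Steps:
H = 9 (H = 4 + 5 = 9)
V(u, p) = 9*u (V(u, p) = u*9 = 9*u)
D = √181502 (D = √(59025 + 122477) = √181502 ≈ 426.03)
(151064 + 8625)*(D + V(131, 496)) = (151064 + 8625)*(√181502 + 9*131) = 159689*(√181502 + 1179) = 159689*(1179 + √181502) = 188273331 + 159689*√181502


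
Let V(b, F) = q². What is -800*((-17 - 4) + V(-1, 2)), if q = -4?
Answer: 4000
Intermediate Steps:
V(b, F) = 16 (V(b, F) = (-4)² = 16)
-800*((-17 - 4) + V(-1, 2)) = -800*((-17 - 4) + 16) = -800*(-21 + 16) = -800*(-5) = 4000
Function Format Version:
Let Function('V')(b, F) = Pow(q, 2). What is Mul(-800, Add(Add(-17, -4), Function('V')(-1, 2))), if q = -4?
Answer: 4000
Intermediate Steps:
Function('V')(b, F) = 16 (Function('V')(b, F) = Pow(-4, 2) = 16)
Mul(-800, Add(Add(-17, -4), Function('V')(-1, 2))) = Mul(-800, Add(Add(-17, -4), 16)) = Mul(-800, Add(-21, 16)) = Mul(-800, -5) = 4000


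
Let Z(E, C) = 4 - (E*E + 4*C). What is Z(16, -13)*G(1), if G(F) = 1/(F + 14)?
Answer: -40/3 ≈ -13.333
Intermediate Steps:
Z(E, C) = 4 - E² - 4*C (Z(E, C) = 4 - (E² + 4*C) = 4 + (-E² - 4*C) = 4 - E² - 4*C)
G(F) = 1/(14 + F)
Z(16, -13)*G(1) = (4 - 1*16² - 4*(-13))/(14 + 1) = (4 - 1*256 + 52)/15 = (4 - 256 + 52)*(1/15) = -200*1/15 = -40/3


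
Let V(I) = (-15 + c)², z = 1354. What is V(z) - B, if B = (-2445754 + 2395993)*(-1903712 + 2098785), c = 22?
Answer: 9707027602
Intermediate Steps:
B = -9707027553 (B = -49761*195073 = -9707027553)
V(I) = 49 (V(I) = (-15 + 22)² = 7² = 49)
V(z) - B = 49 - 1*(-9707027553) = 49 + 9707027553 = 9707027602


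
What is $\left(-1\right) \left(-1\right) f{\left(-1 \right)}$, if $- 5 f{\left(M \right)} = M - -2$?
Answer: $- \frac{1}{5} \approx -0.2$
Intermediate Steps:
$f{\left(M \right)} = - \frac{2}{5} - \frac{M}{5}$ ($f{\left(M \right)} = - \frac{M - -2}{5} = - \frac{M + 2}{5} = - \frac{2 + M}{5} = - \frac{2}{5} - \frac{M}{5}$)
$\left(-1\right) \left(-1\right) f{\left(-1 \right)} = \left(-1\right) \left(-1\right) \left(- \frac{2}{5} - - \frac{1}{5}\right) = 1 \left(- \frac{2}{5} + \frac{1}{5}\right) = 1 \left(- \frac{1}{5}\right) = - \frac{1}{5}$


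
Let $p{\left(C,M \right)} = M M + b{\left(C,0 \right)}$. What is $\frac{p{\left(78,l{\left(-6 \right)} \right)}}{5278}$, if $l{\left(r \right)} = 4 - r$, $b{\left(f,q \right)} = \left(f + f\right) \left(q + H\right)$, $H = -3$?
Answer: $- \frac{184}{2639} \approx -0.069723$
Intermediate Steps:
$b{\left(f,q \right)} = 2 f \left(-3 + q\right)$ ($b{\left(f,q \right)} = \left(f + f\right) \left(q - 3\right) = 2 f \left(-3 + q\right)$)
$p{\left(C,M \right)} = M^{2} - 6 C$ ($p{\left(C,M \right)} = M M + 2 C \left(-3 + 0\right) = M^{2} + 2 C \left(-3\right) = M^{2} - 6 C$)
$\frac{p{\left(78,l{\left(-6 \right)} \right)}}{5278} = \frac{\left(4 - -6\right)^{2} - 468}{5278} = \left(\left(4 + 6\right)^{2} - 468\right) \frac{1}{5278} = \left(10^{2} - 468\right) \frac{1}{5278} = \left(100 - 468\right) \frac{1}{5278} = \left(-368\right) \frac{1}{5278} = - \frac{184}{2639}$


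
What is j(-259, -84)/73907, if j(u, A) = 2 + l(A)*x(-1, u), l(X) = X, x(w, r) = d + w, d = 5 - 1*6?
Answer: 170/73907 ≈ 0.0023002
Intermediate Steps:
d = -1 (d = 5 - 6 = -1)
x(w, r) = -1 + w
j(u, A) = 2 - 2*A (j(u, A) = 2 + A*(-1 - 1) = 2 + A*(-2) = 2 - 2*A)
j(-259, -84)/73907 = (2 - 2*(-84))/73907 = (2 + 168)*(1/73907) = 170*(1/73907) = 170/73907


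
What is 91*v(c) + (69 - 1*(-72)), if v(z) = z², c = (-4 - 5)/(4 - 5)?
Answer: 7512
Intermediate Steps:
c = 9 (c = -9/(-1) = -9*(-1) = 9)
91*v(c) + (69 - 1*(-72)) = 91*9² + (69 - 1*(-72)) = 91*81 + (69 + 72) = 7371 + 141 = 7512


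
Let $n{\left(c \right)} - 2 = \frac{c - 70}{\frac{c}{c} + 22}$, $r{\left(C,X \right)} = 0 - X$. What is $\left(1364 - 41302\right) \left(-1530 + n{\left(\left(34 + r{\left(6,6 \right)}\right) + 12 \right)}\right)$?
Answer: $\frac{1404779212}{23} \approx 6.1077 \cdot 10^{7}$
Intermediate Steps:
$r{\left(C,X \right)} = - X$
$n{\left(c \right)} = - \frac{24}{23} + \frac{c}{23}$ ($n{\left(c \right)} = 2 + \frac{c - 70}{\frac{c}{c} + 22} = 2 + \frac{-70 + c}{1 + 22} = 2 + \frac{-70 + c}{23} = 2 + \left(-70 + c\right) \frac{1}{23} = 2 + \left(- \frac{70}{23} + \frac{c}{23}\right) = - \frac{24}{23} + \frac{c}{23}$)
$\left(1364 - 41302\right) \left(-1530 + n{\left(\left(34 + r{\left(6,6 \right)}\right) + 12 \right)}\right) = \left(1364 - 41302\right) \left(-1530 - \left(\frac{24}{23} - \frac{\left(34 - 6\right) + 12}{23}\right)\right) = - 39938 \left(-1530 - \left(\frac{24}{23} - \frac{\left(34 - 6\right) + 12}{23}\right)\right) = - 39938 \left(-1530 - \left(\frac{24}{23} - \frac{28 + 12}{23}\right)\right) = - 39938 \left(-1530 + \left(- \frac{24}{23} + \frac{1}{23} \cdot 40\right)\right) = - 39938 \left(-1530 + \left(- \frac{24}{23} + \frac{40}{23}\right)\right) = - 39938 \left(-1530 + \frac{16}{23}\right) = \left(-39938\right) \left(- \frac{35174}{23}\right) = \frac{1404779212}{23}$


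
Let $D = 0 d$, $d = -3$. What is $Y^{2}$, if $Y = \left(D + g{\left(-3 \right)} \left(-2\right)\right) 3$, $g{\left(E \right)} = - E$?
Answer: $324$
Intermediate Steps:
$D = 0$ ($D = 0 \left(-3\right) = 0$)
$Y = -18$ ($Y = \left(0 + \left(-1\right) \left(-3\right) \left(-2\right)\right) 3 = \left(0 + 3 \left(-2\right)\right) 3 = \left(0 - 6\right) 3 = \left(-6\right) 3 = -18$)
$Y^{2} = \left(-18\right)^{2} = 324$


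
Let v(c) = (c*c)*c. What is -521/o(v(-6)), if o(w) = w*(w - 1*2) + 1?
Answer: -521/47089 ≈ -0.011064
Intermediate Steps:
v(c) = c**3 (v(c) = c**2*c = c**3)
o(w) = 1 + w*(-2 + w) (o(w) = w*(w - 2) + 1 = w*(-2 + w) + 1 = 1 + w*(-2 + w))
-521/o(v(-6)) = -521/(1 + ((-6)**3)**2 - 2*(-6)**3) = -521/(1 + (-216)**2 - 2*(-216)) = -521/(1 + 46656 + 432) = -521/47089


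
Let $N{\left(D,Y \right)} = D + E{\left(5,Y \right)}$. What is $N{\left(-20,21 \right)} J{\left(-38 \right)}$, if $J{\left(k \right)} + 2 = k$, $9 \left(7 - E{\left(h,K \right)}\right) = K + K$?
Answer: $\frac{2120}{3} \approx 706.67$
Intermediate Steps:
$E{\left(h,K \right)} = 7 - \frac{2 K}{9}$ ($E{\left(h,K \right)} = 7 - \frac{K + K}{9} = 7 - \frac{2 K}{9}$)
$J{\left(k \right)} = -2 + k$
$N{\left(D,Y \right)} = 7 + D - \frac{2 Y}{9}$ ($N{\left(D,Y \right)} = D - \left(-7 + \frac{2 Y}{9}\right) = 7 + D - \frac{2 Y}{9}$)
$N{\left(-20,21 \right)} J{\left(-38 \right)} = \left(7 - 20 - \frac{14}{3}\right) \left(-2 - 38\right) = \left(7 - 20 - \frac{14}{3}\right) \left(-40\right) = \left(- \frac{53}{3}\right) \left(-40\right) = \frac{2120}{3}$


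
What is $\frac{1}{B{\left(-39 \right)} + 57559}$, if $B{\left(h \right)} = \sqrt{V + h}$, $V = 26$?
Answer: $\frac{57559}{3313038494} - \frac{i \sqrt{13}}{3313038494} \approx 1.7373 \cdot 10^{-5} - 1.0883 \cdot 10^{-9} i$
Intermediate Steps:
$B{\left(h \right)} = \sqrt{26 + h}$
$\frac{1}{B{\left(-39 \right)} + 57559} = \frac{1}{\sqrt{26 - 39} + 57559} = \frac{1}{\sqrt{-13} + 57559} = \frac{1}{i \sqrt{13} + 57559} = \frac{1}{57559 + i \sqrt{13}}$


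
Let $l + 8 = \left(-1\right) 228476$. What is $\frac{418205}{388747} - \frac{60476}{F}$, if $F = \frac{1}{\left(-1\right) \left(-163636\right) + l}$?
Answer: $\frac{1524567633335261}{388747} \approx 3.9217 \cdot 10^{9}$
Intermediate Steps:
$l = -228484$ ($l = -8 - 228476 = -228484$)
$F = - \frac{1}{64848}$ ($F = \frac{1}{\left(-1\right) \left(-163636\right) - 228484} = \frac{1}{163636 - 228484} = \frac{1}{-64848} = - \frac{1}{64848} \approx -1.5421 \cdot 10^{-5}$)
$\frac{418205}{388747} - \frac{60476}{F} = \frac{418205}{388747} - \frac{60476}{- \frac{1}{64848}} = 418205 \cdot \frac{1}{388747} - -3921747648 = \frac{418205}{388747} + 3921747648 = \frac{1524567633335261}{388747}$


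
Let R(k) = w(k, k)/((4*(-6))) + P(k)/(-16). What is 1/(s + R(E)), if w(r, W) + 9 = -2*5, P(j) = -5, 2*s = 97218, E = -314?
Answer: 48/2333285 ≈ 2.0572e-5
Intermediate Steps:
s = 48609 (s = (1/2)*97218 = 48609)
w(r, W) = -19 (w(r, W) = -9 - 2*5 = -9 - 10 = -19)
R(k) = 53/48 (R(k) = -19/(4*(-6)) - 5/(-16) = -19/(-24) - 5*(-1/16) = -19*(-1/24) + 5/16 = 19/24 + 5/16 = 53/48)
1/(s + R(E)) = 1/(48609 + 53/48) = 1/(2333285/48) = 48/2333285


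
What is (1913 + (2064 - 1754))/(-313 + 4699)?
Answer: 741/1462 ≈ 0.50684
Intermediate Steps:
(1913 + (2064 - 1754))/(-313 + 4699) = (1913 + 310)/4386 = 2223*(1/4386) = 741/1462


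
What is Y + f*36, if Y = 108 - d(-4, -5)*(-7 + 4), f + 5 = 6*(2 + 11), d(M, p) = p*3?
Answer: 2691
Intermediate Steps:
d(M, p) = 3*p
f = 73 (f = -5 + 6*(2 + 11) = -5 + 6*13 = -5 + 78 = 73)
Y = 63 (Y = 108 - 3*(-5)*(-7 + 4) = 108 - (-15)*(-3) = 108 - 1*45 = 108 - 45 = 63)
Y + f*36 = 63 + 73*36 = 63 + 2628 = 2691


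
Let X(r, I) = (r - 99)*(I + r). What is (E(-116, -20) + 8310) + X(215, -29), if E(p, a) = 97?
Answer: 29983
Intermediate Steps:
X(r, I) = (-99 + r)*(I + r)
(E(-116, -20) + 8310) + X(215, -29) = (97 + 8310) + (215**2 - 99*(-29) - 99*215 - 29*215) = 8407 + (46225 + 2871 - 21285 - 6235) = 8407 + 21576 = 29983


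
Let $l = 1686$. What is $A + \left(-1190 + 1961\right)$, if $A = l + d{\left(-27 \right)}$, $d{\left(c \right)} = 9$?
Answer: $2466$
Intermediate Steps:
$A = 1695$ ($A = 1686 + 9 = 1695$)
$A + \left(-1190 + 1961\right) = 1695 + \left(-1190 + 1961\right) = 1695 + 771 = 2466$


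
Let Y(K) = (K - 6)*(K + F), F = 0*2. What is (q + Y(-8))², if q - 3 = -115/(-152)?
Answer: 309584025/23104 ≈ 13400.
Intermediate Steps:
F = 0
q = 571/152 (q = 3 - 115/(-152) = 3 - 115*(-1/152) = 3 + 115/152 = 571/152 ≈ 3.7566)
Y(K) = K*(-6 + K) (Y(K) = (K - 6)*(K + 0) = (-6 + K)*K = K*(-6 + K))
(q + Y(-8))² = (571/152 - 8*(-6 - 8))² = (571/152 - 8*(-14))² = (571/152 + 112)² = (17595/152)² = 309584025/23104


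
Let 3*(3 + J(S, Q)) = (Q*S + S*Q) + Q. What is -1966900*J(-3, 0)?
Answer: 5900700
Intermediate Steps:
J(S, Q) = -3 + Q/3 + 2*Q*S/3 (J(S, Q) = -3 + ((Q*S + S*Q) + Q)/3 = -3 + ((Q*S + Q*S) + Q)/3 = -3 + (2*Q*S + Q)/3 = -3 + (Q + 2*Q*S)/3 = -3 + (Q/3 + 2*Q*S/3) = -3 + Q/3 + 2*Q*S/3)
-1966900*J(-3, 0) = -1966900*(-3 + (1/3)*0 + (2/3)*0*(-3)) = -1966900*(-3 + 0 + 0) = -1966900*(-3) = -151300*(-39) = 5900700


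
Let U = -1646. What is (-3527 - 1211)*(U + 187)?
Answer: 6912742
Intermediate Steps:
(-3527 - 1211)*(U + 187) = (-3527 - 1211)*(-1646 + 187) = -4738*(-1459) = 6912742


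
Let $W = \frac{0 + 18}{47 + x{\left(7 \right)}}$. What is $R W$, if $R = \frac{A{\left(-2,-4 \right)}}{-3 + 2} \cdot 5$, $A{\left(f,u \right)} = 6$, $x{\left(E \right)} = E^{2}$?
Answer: $- \frac{45}{8} \approx -5.625$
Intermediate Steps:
$W = \frac{3}{16}$ ($W = \frac{0 + 18}{47 + 7^{2}} = \frac{18}{47 + 49} = \frac{18}{96} = 18 \cdot \frac{1}{96} = \frac{3}{16} \approx 0.1875$)
$R = -30$ ($R = \frac{6}{-3 + 2} \cdot 5 = \frac{6}{-1} \cdot 5 = 6 \left(-1\right) 5 = \left(-6\right) 5 = -30$)
$R W = \left(-30\right) \frac{3}{16} = - \frac{45}{8}$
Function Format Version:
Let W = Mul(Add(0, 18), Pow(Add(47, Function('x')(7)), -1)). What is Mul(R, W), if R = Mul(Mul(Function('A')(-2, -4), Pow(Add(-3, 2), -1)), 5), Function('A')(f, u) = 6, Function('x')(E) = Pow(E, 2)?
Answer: Rational(-45, 8) ≈ -5.6250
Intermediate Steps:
W = Rational(3, 16) (W = Mul(Add(0, 18), Pow(Add(47, Pow(7, 2)), -1)) = Mul(18, Pow(Add(47, 49), -1)) = Mul(18, Pow(96, -1)) = Mul(18, Rational(1, 96)) = Rational(3, 16) ≈ 0.18750)
R = -30 (R = Mul(Mul(6, Pow(Add(-3, 2), -1)), 5) = Mul(Mul(6, Pow(-1, -1)), 5) = Mul(Mul(6, -1), 5) = Mul(-6, 5) = -30)
Mul(R, W) = Mul(-30, Rational(3, 16)) = Rational(-45, 8)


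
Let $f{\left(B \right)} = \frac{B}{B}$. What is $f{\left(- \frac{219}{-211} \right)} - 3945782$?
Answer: $-3945781$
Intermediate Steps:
$f{\left(B \right)} = 1$
$f{\left(- \frac{219}{-211} \right)} - 3945782 = 1 - 3945782 = -3945781$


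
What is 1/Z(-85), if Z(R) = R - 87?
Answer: -1/172 ≈ -0.0058140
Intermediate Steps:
Z(R) = -87 + R
1/Z(-85) = 1/(-87 - 85) = 1/(-172) = -1/172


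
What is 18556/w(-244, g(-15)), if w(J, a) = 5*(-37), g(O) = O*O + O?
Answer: -18556/185 ≈ -100.30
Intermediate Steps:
g(O) = O + O² (g(O) = O² + O = O + O²)
w(J, a) = -185
18556/w(-244, g(-15)) = 18556/(-185) = 18556*(-1/185) = -18556/185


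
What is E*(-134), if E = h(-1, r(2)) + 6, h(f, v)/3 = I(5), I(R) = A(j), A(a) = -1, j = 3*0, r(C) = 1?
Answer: -402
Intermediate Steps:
j = 0
I(R) = -1
h(f, v) = -3 (h(f, v) = 3*(-1) = -3)
E = 3 (E = -3 + 6 = 3)
E*(-134) = 3*(-134) = -402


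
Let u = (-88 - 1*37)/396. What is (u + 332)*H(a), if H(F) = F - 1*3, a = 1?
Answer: -131347/198 ≈ -663.37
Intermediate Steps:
H(F) = -3 + F (H(F) = F - 3 = -3 + F)
u = -125/396 (u = (-88 - 37)*(1/396) = -125*1/396 = -125/396 ≈ -0.31566)
(u + 332)*H(a) = (-125/396 + 332)*(-3 + 1) = (131347/396)*(-2) = -131347/198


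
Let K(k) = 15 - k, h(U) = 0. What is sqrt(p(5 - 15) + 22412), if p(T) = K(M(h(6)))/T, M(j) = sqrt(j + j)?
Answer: sqrt(89642)/2 ≈ 149.70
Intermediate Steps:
M(j) = sqrt(2)*sqrt(j) (M(j) = sqrt(2*j) = sqrt(2)*sqrt(j))
p(T) = 15/T (p(T) = (15 - sqrt(2)*sqrt(0))/T = (15 - sqrt(2)*0)/T = (15 - 1*0)/T = (15 + 0)/T = 15/T)
sqrt(p(5 - 15) + 22412) = sqrt(15/(5 - 15) + 22412) = sqrt(15/(-10) + 22412) = sqrt(15*(-1/10) + 22412) = sqrt(-3/2 + 22412) = sqrt(44821/2) = sqrt(89642)/2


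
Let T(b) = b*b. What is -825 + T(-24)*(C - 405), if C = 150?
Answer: -147705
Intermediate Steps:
T(b) = b²
-825 + T(-24)*(C - 405) = -825 + (-24)²*(150 - 405) = -825 + 576*(-255) = -825 - 146880 = -147705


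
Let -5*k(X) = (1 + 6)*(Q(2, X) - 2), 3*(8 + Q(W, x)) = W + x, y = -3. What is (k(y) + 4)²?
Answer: 76729/225 ≈ 341.02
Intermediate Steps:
Q(W, x) = -8 + W/3 + x/3 (Q(W, x) = -8 + (W + x)/3 = -8 + (W/3 + x/3) = -8 + W/3 + x/3)
k(X) = 196/15 - 7*X/15 (k(X) = -(1 + 6)*((-8 + (⅓)*2 + X/3) - 2)/5 = -7*((-8 + ⅔ + X/3) - 2)/5 = -7*((-22/3 + X/3) - 2)/5 = -7*(-28/3 + X/3)/5 = -(-196/3 + 7*X/3)/5 = 196/15 - 7*X/15)
(k(y) + 4)² = ((196/15 - 7/15*(-3)) + 4)² = ((196/15 + 7/5) + 4)² = (217/15 + 4)² = (277/15)² = 76729/225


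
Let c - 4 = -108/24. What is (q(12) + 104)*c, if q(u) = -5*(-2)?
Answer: -57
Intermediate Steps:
q(u) = 10
c = -½ (c = 4 - 108/24 = 4 - 108*1/24 = 4 - 9/2 = -½ ≈ -0.50000)
(q(12) + 104)*c = (10 + 104)*(-½) = 114*(-½) = -57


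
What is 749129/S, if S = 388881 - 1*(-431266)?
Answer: 749129/820147 ≈ 0.91341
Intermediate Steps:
S = 820147 (S = 388881 + 431266 = 820147)
749129/S = 749129/820147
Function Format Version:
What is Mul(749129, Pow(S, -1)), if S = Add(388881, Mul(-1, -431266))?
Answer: Rational(749129, 820147) ≈ 0.91341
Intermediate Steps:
S = 820147 (S = Add(388881, 431266) = 820147)
Mul(749129, Pow(S, -1)) = Mul(749129, Pow(820147, -1)) = Mul(749129, Rational(1, 820147)) = Rational(749129, 820147)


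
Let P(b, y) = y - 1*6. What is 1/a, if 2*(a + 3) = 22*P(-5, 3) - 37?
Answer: -2/109 ≈ -0.018349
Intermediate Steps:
P(b, y) = -6 + y (P(b, y) = y - 6 = -6 + y)
a = -109/2 (a = -3 + (22*(-6 + 3) - 37)/2 = -3 + (22*(-3) - 37)/2 = -3 + (-66 - 37)/2 = -3 + (½)*(-103) = -3 - 103/2 = -109/2 ≈ -54.500)
1/a = 1/(-109/2) = -2/109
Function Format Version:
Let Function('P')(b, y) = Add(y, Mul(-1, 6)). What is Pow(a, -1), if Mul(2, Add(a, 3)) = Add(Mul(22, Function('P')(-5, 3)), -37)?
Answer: Rational(-2, 109) ≈ -0.018349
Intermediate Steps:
Function('P')(b, y) = Add(-6, y) (Function('P')(b, y) = Add(y, -6) = Add(-6, y))
a = Rational(-109, 2) (a = Add(-3, Mul(Rational(1, 2), Add(Mul(22, Add(-6, 3)), -37))) = Add(-3, Mul(Rational(1, 2), Add(Mul(22, -3), -37))) = Add(-3, Mul(Rational(1, 2), Add(-66, -37))) = Add(-3, Mul(Rational(1, 2), -103)) = Add(-3, Rational(-103, 2)) = Rational(-109, 2) ≈ -54.500)
Pow(a, -1) = Pow(Rational(-109, 2), -1) = Rational(-2, 109)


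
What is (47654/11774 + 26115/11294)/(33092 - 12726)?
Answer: 422841143/1354090086748 ≈ 0.00031227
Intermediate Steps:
(47654/11774 + 26115/11294)/(33092 - 12726) = (47654*(1/11774) + 26115*(1/11294))/20366 = (23827/5887 + 26115/11294)*(1/20366) = (422841143/66487778)*(1/20366) = 422841143/1354090086748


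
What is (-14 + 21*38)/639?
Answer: 784/639 ≈ 1.2269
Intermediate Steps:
(-14 + 21*38)/639 = (-14 + 798)*(1/639) = 784*(1/639) = 784/639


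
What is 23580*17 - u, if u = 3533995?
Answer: -3133135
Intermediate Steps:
23580*17 - u = 23580*17 - 1*3533995 = 400860 - 3533995 = -3133135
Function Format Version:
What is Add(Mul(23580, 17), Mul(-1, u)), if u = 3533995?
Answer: -3133135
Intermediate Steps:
Add(Mul(23580, 17), Mul(-1, u)) = Add(Mul(23580, 17), Mul(-1, 3533995)) = Add(400860, -3533995) = -3133135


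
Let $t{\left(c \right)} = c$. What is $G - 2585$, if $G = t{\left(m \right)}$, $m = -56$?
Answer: $-2641$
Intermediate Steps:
$G = -56$
$G - 2585 = -56 - 2585 = -2641$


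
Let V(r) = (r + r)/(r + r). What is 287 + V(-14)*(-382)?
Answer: -95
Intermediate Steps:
V(r) = 1 (V(r) = (2*r)/((2*r)) = (2*r)*(1/(2*r)) = 1)
287 + V(-14)*(-382) = 287 + 1*(-382) = 287 - 382 = -95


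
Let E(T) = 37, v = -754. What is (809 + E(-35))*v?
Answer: -637884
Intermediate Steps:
(809 + E(-35))*v = (809 + 37)*(-754) = 846*(-754) = -637884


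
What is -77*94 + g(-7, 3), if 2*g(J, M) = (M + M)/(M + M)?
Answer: -14475/2 ≈ -7237.5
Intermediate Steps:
g(J, M) = ½ (g(J, M) = ((M + M)/(M + M))/2 = ((2*M)/((2*M)))/2 = ((2*M)*(1/(2*M)))/2 = (½)*1 = ½)
-77*94 + g(-7, 3) = -77*94 + ½ = -7238 + ½ = -14475/2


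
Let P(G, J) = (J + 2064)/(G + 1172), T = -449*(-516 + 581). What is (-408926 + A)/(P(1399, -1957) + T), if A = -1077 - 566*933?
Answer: 2411806251/75034528 ≈ 32.143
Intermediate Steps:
T = -29185 (T = -449*65 = -29185)
A = -529155 (A = -1077 - 528078 = -529155)
P(G, J) = (2064 + J)/(1172 + G)
(-408926 + A)/(P(1399, -1957) + T) = (-408926 - 529155)/((2064 - 1957)/(1172 + 1399) - 29185) = -938081/(107/2571 - 29185) = -938081/(-75034528/2571) = -938081*(-2571/75034528) = 2411806251/75034528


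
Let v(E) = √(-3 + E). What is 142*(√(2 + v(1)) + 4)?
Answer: 568 + 142*√(2 + I*√2) ≈ 779.8 + 67.318*I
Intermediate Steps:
142*(√(2 + v(1)) + 4) = 142*(√(2 + √(-3 + 1)) + 4) = 142*(√(2 + √(-2)) + 4) = 142*(√(2 + I*√2) + 4) = 142*(4 + √(2 + I*√2)) = 568 + 142*√(2 + I*√2)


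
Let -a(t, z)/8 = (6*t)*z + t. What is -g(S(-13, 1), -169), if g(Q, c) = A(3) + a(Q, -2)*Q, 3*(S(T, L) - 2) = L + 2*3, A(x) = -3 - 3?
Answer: -14818/9 ≈ -1646.4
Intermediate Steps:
a(t, z) = -8*t - 48*t*z (a(t, z) = -8*((6*t)*z + t) = -8*(6*t*z + t) = -8*(t + 6*t*z) = -8*t - 48*t*z)
A(x) = -6
S(T, L) = 4 + L/3 (S(T, L) = 2 + (L + 2*3)/3 = 2 + (L + 6)/3 = 2 + (6 + L)/3 = 2 + (2 + L/3) = 4 + L/3)
g(Q, c) = -6 + 88*Q² (g(Q, c) = -6 + (-8*Q*(1 + 6*(-2)))*Q = -6 + (-8*Q*(1 - 12))*Q = -6 + (-8*Q*(-11))*Q = -6 + (88*Q)*Q = -6 + 88*Q²)
-g(S(-13, 1), -169) = -(-6 + 88*(4 + (⅓)*1)²) = -(-6 + 88*(4 + ⅓)²) = -(-6 + 88*(13/3)²) = -(-6 + 88*(169/9)) = -(-6 + 14872/9) = -1*14818/9 = -14818/9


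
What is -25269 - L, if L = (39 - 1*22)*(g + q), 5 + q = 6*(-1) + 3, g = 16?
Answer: -25405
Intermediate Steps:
q = -8 (q = -5 + (6*(-1) + 3) = -5 + (-6 + 3) = -5 - 3 = -8)
L = 136 (L = (39 - 1*22)*(16 - 8) = (39 - 22)*8 = 17*8 = 136)
-25269 - L = -25269 - 1*136 = -25269 - 136 = -25405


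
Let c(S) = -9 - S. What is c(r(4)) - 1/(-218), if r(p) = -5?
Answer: -871/218 ≈ -3.9954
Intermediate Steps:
c(r(4)) - 1/(-218) = (-9 - 1*(-5)) - 1/(-218) = (-9 + 5) - 1*(-1/218) = -4 + 1/218 = -871/218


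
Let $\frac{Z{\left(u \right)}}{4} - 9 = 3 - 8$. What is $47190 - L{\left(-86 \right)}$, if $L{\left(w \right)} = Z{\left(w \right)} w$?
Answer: $48566$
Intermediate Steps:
$Z{\left(u \right)} = 16$ ($Z{\left(u \right)} = 36 + 4 \left(3 - 8\right) = 36 + 4 \left(-5\right) = 36 - 20 = 16$)
$L{\left(w \right)} = 16 w$
$47190 - L{\left(-86 \right)} = 47190 - 16 \left(-86\right) = 47190 - -1376 = 47190 + 1376 = 48566$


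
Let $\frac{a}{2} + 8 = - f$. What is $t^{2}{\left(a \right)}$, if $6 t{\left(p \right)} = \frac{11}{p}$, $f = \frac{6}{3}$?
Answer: $\frac{121}{14400} \approx 0.0084028$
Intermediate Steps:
$f = 2$ ($f = 6 \cdot \frac{1}{3} = 2$)
$a = -20$ ($a = -16 + 2 \left(\left(-1\right) 2\right) = -16 + 2 \left(-2\right) = -16 - 4 = -20$)
$t{\left(p \right)} = \frac{11}{6 p}$ ($t{\left(p \right)} = \frac{11 \frac{1}{p}}{6} = \frac{11}{6 p}$)
$t^{2}{\left(a \right)} = \left(\frac{11}{6 \left(-20\right)}\right)^{2} = \left(\frac{11}{6} \left(- \frac{1}{20}\right)\right)^{2} = \left(- \frac{11}{120}\right)^{2} = \frac{121}{14400}$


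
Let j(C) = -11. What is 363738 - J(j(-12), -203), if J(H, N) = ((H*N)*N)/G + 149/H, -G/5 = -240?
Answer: 4806506689/13200 ≈ 3.6413e+5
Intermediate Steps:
G = 1200 (G = -5*(-240) = 1200)
J(H, N) = 149/H + H*N²/1200 (J(H, N) = ((H*N)*N)/1200 + 149/H = (H*N²)*(1/1200) + 149/H = H*N²/1200 + 149/H = 149/H + H*N²/1200)
363738 - J(j(-12), -203) = 363738 - (149/(-11) + (1/1200)*(-11)*(-203)²) = 363738 - (149*(-1/11) + (1/1200)*(-11)*41209) = 363738 - (-149/11 - 453299/1200) = 363738 - 1*(-5165089/13200) = 363738 + 5165089/13200 = 4806506689/13200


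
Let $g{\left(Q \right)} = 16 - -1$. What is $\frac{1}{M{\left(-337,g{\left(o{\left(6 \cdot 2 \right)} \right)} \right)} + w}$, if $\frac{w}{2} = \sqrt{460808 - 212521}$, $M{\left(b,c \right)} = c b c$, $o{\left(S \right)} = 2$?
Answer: $- \frac{97393}{9484403301} - \frac{2 \sqrt{248287}}{9484403301} \approx -1.0374 \cdot 10^{-5}$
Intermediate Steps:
$g{\left(Q \right)} = 17$ ($g{\left(Q \right)} = 16 + 1 = 17$)
$M{\left(b,c \right)} = b c^{2}$ ($M{\left(b,c \right)} = b c c = b c^{2}$)
$w = 2 \sqrt{248287}$ ($w = 2 \sqrt{460808 - 212521} = 2 \sqrt{248287} \approx 996.57$)
$\frac{1}{M{\left(-337,g{\left(o{\left(6 \cdot 2 \right)} \right)} \right)} + w} = \frac{1}{- 337 \cdot 17^{2} + 2 \sqrt{248287}} = \frac{1}{\left(-337\right) 289 + 2 \sqrt{248287}} = \frac{1}{-97393 + 2 \sqrt{248287}}$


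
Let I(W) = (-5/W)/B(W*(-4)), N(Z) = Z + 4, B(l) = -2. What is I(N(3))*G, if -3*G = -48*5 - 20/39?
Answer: 3350/117 ≈ 28.632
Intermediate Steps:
N(Z) = 4 + Z
I(W) = 5/(2*W) (I(W) = -5/W/(-2) = -5/W*(-½) = 5/(2*W))
G = 9380/117 (G = -(-48*5 - 20/39)/3 = -(-240 - 20*1/39)/3 = -(-240 - 20/39)/3 = -⅓*(-9380/39) = 9380/117 ≈ 80.171)
I(N(3))*G = (5/(2*(4 + 3)))*(9380/117) = ((5/2)/7)*(9380/117) = ((5/2)*(⅐))*(9380/117) = (5/14)*(9380/117) = 3350/117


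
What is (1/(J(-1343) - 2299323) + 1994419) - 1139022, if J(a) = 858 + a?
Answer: 1967248863775/2299808 ≈ 8.5540e+5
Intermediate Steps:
(1/(J(-1343) - 2299323) + 1994419) - 1139022 = (1/((858 - 1343) - 2299323) + 1994419) - 1139022 = (1/(-485 - 2299323) + 1994419) - 1139022 = (1/(-2299808) + 1994419) - 1139022 = (-1/2299808 + 1994419) - 1139022 = 4586780771551/2299808 - 1139022 = 1967248863775/2299808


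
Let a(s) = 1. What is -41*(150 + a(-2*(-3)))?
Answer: -6191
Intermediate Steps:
-41*(150 + a(-2*(-3))) = -41*(150 + 1) = -41*151 = -6191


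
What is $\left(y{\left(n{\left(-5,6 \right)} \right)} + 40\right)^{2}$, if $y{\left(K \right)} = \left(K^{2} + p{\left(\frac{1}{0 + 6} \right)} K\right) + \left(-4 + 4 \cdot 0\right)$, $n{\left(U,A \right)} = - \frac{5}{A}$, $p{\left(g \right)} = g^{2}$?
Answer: $\frac{62742241}{46656} \approx 1344.8$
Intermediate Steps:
$y{\left(K \right)} = -4 + K^{2} + \frac{K}{36}$ ($y{\left(K \right)} = \left(K^{2} + \left(\frac{1}{0 + 6}\right)^{2} K\right) + \left(-4 + 4 \cdot 0\right) = \left(K^{2} + \left(\frac{1}{6}\right)^{2} K\right) + \left(-4 + 0\right) = \left(K^{2} + \frac{K}{36}\right) - 4 = -4 + K^{2} + \frac{K}{36}$)
$\left(y{\left(n{\left(-5,6 \right)} \right)} + 40\right)^{2} = \left(\left(-4 + \left(- \frac{5}{6}\right)^{2} + \frac{\left(-5\right) \frac{1}{6}}{36}\right) + 40\right)^{2} = \left(\left(-4 + \left(\left(-5\right) \frac{1}{6}\right)^{2} + \frac{\left(-5\right) \frac{1}{6}}{36}\right) + 40\right)^{2} = \left(\left(-4 + \left(- \frac{5}{6}\right)^{2} + \frac{1}{36} \left(- \frac{5}{6}\right)\right) + 40\right)^{2} = \left(\left(-4 + \frac{25}{36} - \frac{5}{216}\right) + 40\right)^{2} = \left(- \frac{719}{216} + 40\right)^{2} = \left(\frac{7921}{216}\right)^{2} = \frac{62742241}{46656}$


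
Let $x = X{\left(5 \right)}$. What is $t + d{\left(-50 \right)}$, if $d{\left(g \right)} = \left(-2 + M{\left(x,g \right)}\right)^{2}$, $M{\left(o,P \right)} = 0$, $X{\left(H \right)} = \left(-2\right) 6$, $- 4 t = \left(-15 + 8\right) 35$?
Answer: $\frac{261}{4} \approx 65.25$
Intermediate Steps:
$t = \frac{245}{4}$ ($t = - \frac{\left(-15 + 8\right) 35}{4} = - \frac{\left(-7\right) 35}{4} = \left(- \frac{1}{4}\right) \left(-245\right) = \frac{245}{4} \approx 61.25$)
$X{\left(H \right)} = -12$
$x = -12$
$d{\left(g \right)} = 4$ ($d{\left(g \right)} = \left(-2 + 0\right)^{2} = \left(-2\right)^{2} = 4$)
$t + d{\left(-50 \right)} = \frac{245}{4} + 4 = \frac{261}{4}$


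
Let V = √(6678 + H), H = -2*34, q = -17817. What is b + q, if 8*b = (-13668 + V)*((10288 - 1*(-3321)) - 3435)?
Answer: -17400096 + 5087*√6610/4 ≈ -1.7297e+7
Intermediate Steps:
H = -68
V = √6610 (V = √(6678 - 68) = √6610 ≈ 81.302)
b = -17382279 + 5087*√6610/4 (b = ((-13668 + √6610)*((10288 - 1*(-3321)) - 3435))/8 = ((-13668 + √6610)*((10288 + 3321) - 3435))/8 = ((-13668 + √6610)*(13609 - 3435))/8 = ((-13668 + √6610)*10174)/8 = (-139058232 + 10174*√6610)/8 = -17382279 + 5087*√6610/4 ≈ -1.7279e+7)
b + q = (-17382279 + 5087*√6610/4) - 17817 = -17400096 + 5087*√6610/4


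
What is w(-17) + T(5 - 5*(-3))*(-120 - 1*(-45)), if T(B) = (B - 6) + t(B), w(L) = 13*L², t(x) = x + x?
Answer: -293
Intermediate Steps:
t(x) = 2*x
T(B) = -6 + 3*B (T(B) = (B - 6) + 2*B = (-6 + B) + 2*B = -6 + 3*B)
w(-17) + T(5 - 5*(-3))*(-120 - 1*(-45)) = 13*(-17)² + (-6 + 3*(5 - 5*(-3)))*(-120 - 1*(-45)) = 13*289 + (-6 + 3*(5 + 15))*(-120 + 45) = 3757 + (-6 + 3*20)*(-75) = 3757 + (-6 + 60)*(-75) = 3757 + 54*(-75) = 3757 - 4050 = -293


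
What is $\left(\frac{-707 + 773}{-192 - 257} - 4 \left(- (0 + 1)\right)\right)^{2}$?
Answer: $\frac{2992900}{201601} \approx 14.846$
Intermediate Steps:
$\left(\frac{-707 + 773}{-192 - 257} - 4 \left(- (0 + 1)\right)\right)^{2} = \left(\frac{66}{-449} - 4 \left(\left(-1\right) 1\right)\right)^{2} = \left(66 \left(- \frac{1}{449}\right) - -4\right)^{2} = \left(- \frac{66}{449} + 4\right)^{2} = \left(\frac{1730}{449}\right)^{2} = \frac{2992900}{201601}$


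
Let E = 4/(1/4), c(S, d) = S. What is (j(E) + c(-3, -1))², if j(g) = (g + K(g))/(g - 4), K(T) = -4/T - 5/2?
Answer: 8281/2304 ≈ 3.5942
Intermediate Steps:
E = 16 (E = 4/(¼) = 4*4 = 16)
K(T) = -5/2 - 4/T (K(T) = -4/T - 5*½ = -4/T - 5/2 = -5/2 - 4/T)
j(g) = (-5/2 + g - 4/g)/(-4 + g) (j(g) = (g + (-5/2 - 4/g))/(g - 4) = (-5/2 + g - 4/g)/(-4 + g))
(j(E) + c(-3, -1))² = ((½)*(-8 - 1*16*(5 - 2*16))/(16*(-4 + 16)) - 3)² = ((½)*(1/16)*(-8 - 1*16*(5 - 32))/12 - 3)² = ((½)*(1/16)*(1/12)*(-8 - 1*16*(-27)) - 3)² = ((½)*(1/16)*(1/12)*(-8 + 432) - 3)² = ((½)*(1/16)*(1/12)*424 - 3)² = (53/48 - 3)² = (-91/48)² = 8281/2304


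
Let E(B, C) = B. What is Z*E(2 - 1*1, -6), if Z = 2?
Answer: 2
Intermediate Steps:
Z*E(2 - 1*1, -6) = 2*(2 - 1*1) = 2*(2 - 1) = 2*1 = 2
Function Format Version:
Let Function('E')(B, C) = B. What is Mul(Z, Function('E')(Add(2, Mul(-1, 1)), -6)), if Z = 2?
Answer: 2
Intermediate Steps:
Mul(Z, Function('E')(Add(2, Mul(-1, 1)), -6)) = Mul(2, Add(2, Mul(-1, 1))) = Mul(2, Add(2, -1)) = Mul(2, 1) = 2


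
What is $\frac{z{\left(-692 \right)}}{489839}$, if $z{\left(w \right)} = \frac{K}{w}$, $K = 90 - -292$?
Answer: $- \frac{191}{169484294} \approx -1.1269 \cdot 10^{-6}$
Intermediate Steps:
$K = 382$ ($K = 90 + 292 = 382$)
$z{\left(w \right)} = \frac{382}{w}$
$\frac{z{\left(-692 \right)}}{489839} = \frac{382 \frac{1}{-692}}{489839} = 382 \left(- \frac{1}{692}\right) \frac{1}{489839} = \left(- \frac{191}{346}\right) \frac{1}{489839} = - \frac{191}{169484294}$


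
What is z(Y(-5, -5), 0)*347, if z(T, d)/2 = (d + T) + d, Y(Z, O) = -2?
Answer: -1388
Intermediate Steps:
z(T, d) = 2*T + 4*d (z(T, d) = 2*((d + T) + d) = 2*((T + d) + d) = 2*(T + 2*d) = 2*T + 4*d)
z(Y(-5, -5), 0)*347 = (2*(-2) + 4*0)*347 = (-4 + 0)*347 = -4*347 = -1388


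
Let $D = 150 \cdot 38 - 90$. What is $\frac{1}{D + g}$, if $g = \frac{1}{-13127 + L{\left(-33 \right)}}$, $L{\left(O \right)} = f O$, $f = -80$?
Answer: $\frac{10487}{58832069} \approx 0.00017825$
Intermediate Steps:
$L{\left(O \right)} = - 80 O$
$D = 5610$ ($D = 5700 - 90 = 5610$)
$g = - \frac{1}{10487}$ ($g = \frac{1}{-13127 - -2640} = \frac{1}{-13127 + 2640} = \frac{1}{-10487} = - \frac{1}{10487} \approx -9.5356 \cdot 10^{-5}$)
$\frac{1}{D + g} = \frac{1}{5610 - \frac{1}{10487}} = \frac{1}{\frac{58832069}{10487}} = \frac{10487}{58832069}$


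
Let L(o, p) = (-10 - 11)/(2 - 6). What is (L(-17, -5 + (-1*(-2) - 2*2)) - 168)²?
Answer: 423801/16 ≈ 26488.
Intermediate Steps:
L(o, p) = 21/4 (L(o, p) = -21/(-4) = -21*(-¼) = 21/4)
(L(-17, -5 + (-1*(-2) - 2*2)) - 168)² = (21/4 - 168)² = (-651/4)² = 423801/16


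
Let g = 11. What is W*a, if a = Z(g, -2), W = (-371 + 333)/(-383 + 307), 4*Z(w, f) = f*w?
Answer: -11/4 ≈ -2.7500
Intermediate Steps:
Z(w, f) = f*w/4 (Z(w, f) = (f*w)/4 = f*w/4)
W = 1/2 (W = -38/(-76) = -38*(-1/76) = 1/2 ≈ 0.50000)
a = -11/2 (a = (1/4)*(-2)*11 = -11/2 ≈ -5.5000)
W*a = (1/2)*(-11/2) = -11/4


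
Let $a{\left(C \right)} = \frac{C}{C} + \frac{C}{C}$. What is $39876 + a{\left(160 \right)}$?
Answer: $39878$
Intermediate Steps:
$a{\left(C \right)} = 2$ ($a{\left(C \right)} = 1 + 1 = 2$)
$39876 + a{\left(160 \right)} = 39876 + 2 = 39878$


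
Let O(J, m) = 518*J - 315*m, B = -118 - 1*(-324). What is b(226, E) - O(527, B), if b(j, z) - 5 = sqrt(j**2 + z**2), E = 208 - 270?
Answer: -208091 + 2*sqrt(13730) ≈ -2.0786e+5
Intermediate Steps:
E = -62
B = 206 (B = -118 + 324 = 206)
O(J, m) = -315*m + 518*J
b(j, z) = 5 + sqrt(j**2 + z**2)
b(226, E) - O(527, B) = (5 + sqrt(226**2 + (-62)**2)) - (-315*206 + 518*527) = (5 + sqrt(51076 + 3844)) - (-64890 + 272986) = (5 + sqrt(54920)) - 1*208096 = (5 + 2*sqrt(13730)) - 208096 = -208091 + 2*sqrt(13730)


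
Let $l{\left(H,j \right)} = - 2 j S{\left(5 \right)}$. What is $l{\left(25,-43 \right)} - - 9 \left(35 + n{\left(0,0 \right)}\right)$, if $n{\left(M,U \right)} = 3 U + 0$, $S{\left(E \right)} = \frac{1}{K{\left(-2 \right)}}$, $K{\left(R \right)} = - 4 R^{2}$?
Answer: $\frac{2477}{8} \approx 309.63$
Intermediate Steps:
$S{\left(E \right)} = - \frac{1}{16}$ ($S{\left(E \right)} = \frac{1}{\left(-4\right) \left(-2\right)^{2}} = \frac{1}{\left(-4\right) 4} = \frac{1}{-16} = - \frac{1}{16}$)
$l{\left(H,j \right)} = \frac{j}{8}$ ($l{\left(H,j \right)} = - 2 j \left(- \frac{1}{16}\right) = \frac{j}{8}$)
$n{\left(M,U \right)} = 3 U$
$l{\left(25,-43 \right)} - - 9 \left(35 + n{\left(0,0 \right)}\right) = \frac{1}{8} \left(-43\right) - - 9 \left(35 + 3 \cdot 0\right) = - \frac{43}{8} - - 9 \left(35 + 0\right) = - \frac{43}{8} - \left(-9\right) 35 = - \frac{43}{8} - -315 = - \frac{43}{8} + 315 = \frac{2477}{8}$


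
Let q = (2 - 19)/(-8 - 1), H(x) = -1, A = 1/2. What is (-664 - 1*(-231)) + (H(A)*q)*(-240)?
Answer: 61/3 ≈ 20.333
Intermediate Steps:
A = ½ (A = 1*(½) = ½ ≈ 0.50000)
q = 17/9 (q = -17/(-9) = -17*(-⅑) = 17/9 ≈ 1.8889)
(-664 - 1*(-231)) + (H(A)*q)*(-240) = (-664 - 1*(-231)) - 1*17/9*(-240) = (-664 + 231) - 17/9*(-240) = -433 + 1360/3 = 61/3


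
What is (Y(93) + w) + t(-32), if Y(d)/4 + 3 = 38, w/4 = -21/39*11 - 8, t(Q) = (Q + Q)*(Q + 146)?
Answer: -93752/13 ≈ -7211.7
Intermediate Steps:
t(Q) = 2*Q*(146 + Q) (t(Q) = (2*Q)*(146 + Q) = 2*Q*(146 + Q))
w = -724/13 (w = 4*(-21/39*11 - 8) = 4*(-21*1/39*11 - 8) = 4*(-7/13*11 - 8) = 4*(-77/13 - 8) = 4*(-181/13) = -724/13 ≈ -55.692)
Y(d) = 140 (Y(d) = -12 + 4*38 = -12 + 152 = 140)
(Y(93) + w) + t(-32) = (140 - 724/13) + 2*(-32)*(146 - 32) = 1096/13 + 2*(-32)*114 = 1096/13 - 7296 = -93752/13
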